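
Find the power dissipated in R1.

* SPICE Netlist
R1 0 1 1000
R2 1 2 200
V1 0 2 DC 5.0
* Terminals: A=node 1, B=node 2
Nodal analysis, taking node 2 as the 0 V reference.
Source V1 fixes V_0 = 5 V.
KCL at each unknown node (sum of currents leaving = 0; resistances in Ω):
  Node 1: (V_1 - 5)/1000 + (V_1 - 0)/200 = 0
Collecting terms: 0.006 × V_1 = 0.005  =>  V_1 = 0.8333 V
I_R1 = (V_0 - V_1)/R1 = (5 - 0.8333)/1000 = 0.004167 A
P_R1 = I_R1² × R1 = (0.004167)² × 1000 = 0.01736 W

Final answer: 0.01736 W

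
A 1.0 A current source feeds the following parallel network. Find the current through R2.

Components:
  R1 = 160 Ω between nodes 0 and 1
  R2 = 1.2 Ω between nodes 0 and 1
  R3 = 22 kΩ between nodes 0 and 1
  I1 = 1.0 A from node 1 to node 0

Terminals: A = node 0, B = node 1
All resistors sit directly between nodes 0 and 1, so they are in parallel and share one voltage V; the full source current 1 A splits among them.
1/R_par = 1/160 + 1/1.2 + 1/22000 = 0.8396 S  =>  R_par = 1.191 Ω
V = I × R_par = 1 × 1.191 = 1.191 V
I_R2 = V/R2 = 1.191/1.2 = 0.9925 A

Final answer: 0.9925 A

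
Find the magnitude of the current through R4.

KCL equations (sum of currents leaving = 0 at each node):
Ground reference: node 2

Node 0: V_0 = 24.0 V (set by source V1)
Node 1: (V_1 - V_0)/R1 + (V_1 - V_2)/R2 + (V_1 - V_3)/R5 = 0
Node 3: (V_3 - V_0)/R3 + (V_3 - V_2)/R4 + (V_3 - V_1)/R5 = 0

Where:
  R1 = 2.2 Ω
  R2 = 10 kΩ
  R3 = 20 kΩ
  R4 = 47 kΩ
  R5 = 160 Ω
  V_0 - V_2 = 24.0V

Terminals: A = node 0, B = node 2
Nodal analysis, taking node 2 as the 0 V reference.
Source V1 fixes V_0 = 24 V.
KCL at each unknown node (sum of currents leaving = 0; resistances in Ω):
  Node 1: (V_1 - 24)/2.2 + (V_1 - 0)/10000 + (V_1 - V_3)/160 = 0
  Node 3: (V_3 - 24)/20000 + (V_3 - 0)/47000 + (V_3 - V_1)/160 = 0
Collecting terms (coefficients in siemens):
  0.4609·V_1 - 0.00625·V_3 = 10.91
  0.006321·V_3 - 0.00625·V_1 = 0.0012
Determinant D = (0.4609)(0.006321) - (-0.00625)(-0.00625) = 0.002874
V_1 = [(10.91)(0.006321) - (-0.00625)(0.0012)]/D = 23.99 V
V_3 = [(0.4609)(0.0012) - (10.91)(-0.00625)]/D = 23.91 V
I_R4 = (V_2 - V_3)/R4 = (0 - 23.91)/47000 = -0.0005088 A
|I_R4| = 0.0005088 A

Final answer: |I_R4| = 0.0005088 A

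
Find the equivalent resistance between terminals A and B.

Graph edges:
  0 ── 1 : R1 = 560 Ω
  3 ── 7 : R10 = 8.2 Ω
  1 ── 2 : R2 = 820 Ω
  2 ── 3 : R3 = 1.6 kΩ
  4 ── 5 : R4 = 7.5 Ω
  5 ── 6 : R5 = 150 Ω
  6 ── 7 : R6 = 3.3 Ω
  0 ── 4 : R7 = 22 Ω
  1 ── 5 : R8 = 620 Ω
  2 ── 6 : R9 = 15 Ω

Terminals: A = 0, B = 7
The network is not a plain series/parallel combination. Inject a 1 A test current into terminal A (node 0) and return it from terminal B (node 7); then R_eq = V_A / (1 A).
Nodal analysis, taking node 7 as the 0 V reference.
Current source I_test pushes 1 A into node 0 and draws it out of node 7.
KCL at each unknown node (sum of currents leaving = 0; resistances in Ω):
  Node 0: (V_0 - V_1)/560 + (V_0 - V_4)/22 - 1 = 0
  Node 1: (V_1 - V_0)/560 + (V_1 - V_2)/820 + (V_1 - V_5)/620 = 0
  Node 2: (V_2 - V_1)/820 + (V_2 - V_3)/1600 + (V_2 - V_6)/15 = 0
  Node 3: (V_3 - V_2)/1600 + (V_3 - 0)/8.2 = 0
  Node 4: (V_4 - V_0)/22 + (V_4 - V_5)/7.5 = 0
  Node 5: (V_5 - V_1)/620 + (V_5 - V_4)/7.5 + (V_5 - V_6)/150 = 0
  Node 6: (V_6 - V_2)/15 + (V_6 - V_5)/150 + (V_6 - 0)/3.3 = 0
Collecting terms (coefficients in siemens):
  0.04724·V_0 - 0.001786·V_1 - 0.04545·V_4 = 1
  0.004618·V_1 - 0.001786·V_0 - 0.00122·V_2 - 0.001613·V_5 = 0
  0.06851·V_2 - 0.00122·V_1 - 0.000625·V_3 - 0.06667·V_6 = 0
  0.1226·V_3 - 0.000625·V_2 = 0
  0.1788·V_4 - 0.04545·V_0 - 0.1333·V_5 = 0
  0.1416·V_5 - 0.001613·V_1 - 0.1333·V_4 - 0.006667·V_6 = 0
  0.3764·V_6 - 0.06667·V_2 - 0.006667·V_5 = 0
Solving these 7 simultaneous equations (Gaussian elimination) gives:
  V_0 = 160.9 V, V_1 = 110.4 V, V_2 = 5.166 V, V_3 = 0.02634 V
  V_4 = 140.9 V, V_5 = 134 V, V_6 = 3.289 V
R_eq = V_0 / 1 A = 160.9 Ω

Final answer: 160.9 Ω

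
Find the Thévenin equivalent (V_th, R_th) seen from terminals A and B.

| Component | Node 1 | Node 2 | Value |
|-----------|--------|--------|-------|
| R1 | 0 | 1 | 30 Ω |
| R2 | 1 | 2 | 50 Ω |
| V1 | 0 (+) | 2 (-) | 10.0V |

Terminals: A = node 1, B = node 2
Step 1 — V_th is the open-circuit voltage V_A - V_B (nothing connected across the terminals).
Nodal analysis, taking node 2 as the 0 V reference.
Source V1 fixes V_0 = 10 V.
KCL at each unknown node (sum of currents leaving = 0; resistances in Ω):
  Node 1: (V_1 - 10)/30 + (V_1 - 0)/50 = 0
Collecting terms: 0.05333 × V_1 = 0.3333  =>  V_1 = 6.25 V
V_th = V_1 - V_2 = 6.25 - 0 = 6.25 V
Step 2 — R_th: zero the source — replace V1 by a short circuit (node 2 merges into node 0) — and find the resistance seen between A (node 1) and B (node 0).
Reduce the network between node 1 (A) and node 0 (B) by series/parallel combination:
  Rp1 = R1 ‖ R2 (parallel, both between nodes 0 and 1) = 1/(1/30 + 1/50) = 18.75 Ω
R_th = 18.75 Ω

Final answer: V_th = 6.25 V, R_th = 18.75 Ω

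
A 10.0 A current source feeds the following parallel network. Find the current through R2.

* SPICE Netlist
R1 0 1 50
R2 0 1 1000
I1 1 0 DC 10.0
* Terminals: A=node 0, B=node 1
All resistors sit directly between nodes 0 and 1, so they are in parallel and share one voltage V; the full source current 10 A splits among them.
1/R_par = 1/50 + 1/1000 = 0.021 S  =>  R_par = 47.62 Ω
V = I × R_par = 10 × 47.62 = 476.2 V
I_R2 = V/R2 = 476.2/1000 = 0.4762 A

Final answer: 0.4762 A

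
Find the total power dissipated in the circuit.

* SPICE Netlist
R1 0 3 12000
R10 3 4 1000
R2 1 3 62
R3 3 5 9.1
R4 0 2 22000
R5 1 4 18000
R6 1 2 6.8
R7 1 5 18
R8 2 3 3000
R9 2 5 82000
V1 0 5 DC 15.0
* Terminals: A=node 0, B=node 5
Nodal analysis, taking node 5 as the 0 V reference.
Source V1 fixes V_0 = 15 V.
KCL at each unknown node (sum of currents leaving = 0; resistances in Ω):
  Node 1: (V_1 - V_3)/62 + (V_1 - V_4)/18000 + (V_1 - V_2)/6.8 + (V_1 - 0)/18 = 0
  Node 2: (V_2 - 15)/22000 + (V_2 - V_1)/6.8 + (V_2 - V_3)/3000 + (V_2 - 0)/82000 = 0
  Node 3: (V_3 - 15)/12000 + (V_3 - V_1)/62 + (V_3 - 0)/9.1 + (V_3 - V_2)/3000 + (V_3 - V_4)/1000 = 0
  Node 4: (V_4 - V_1)/18000 + (V_4 - V_3)/1000 = 0
Collecting terms (coefficients in siemens):
  0.2188·V_1 - 0.1471·V_2 - 0.01613·V_3 - 0.00005556·V_4 = 0
  0.1474·V_2 - 0.1471·V_1 - 0.0003333·V_3 = 0.0006818
  0.1274·V_3 - 0.01613·V_1 - 0.0003333·V_2 - 0.001·V_4 = 0.00125
  0.001056·V_4 - 0.00005556·V_1 - 0.001·V_3 = 0
Solving these 4 simultaneous equations (Gaussian elimination) gives:
  V_1 = 0.01205 V, V_2 = 0.01667 V, V_3 = 0.01147 V, V_4 = 0.0115 V
Power in each resistor, P = (ΔV)²/R:
  P_R1 = (15 - 0.01147)²/12000 = 0.01872 W
  P_R2 = (0.01205 - 0.01147)²/62 = 0.000000005527 W
  P_R3 = (0.01147 - 0)²/9.1 = 0.00001445 W
  P_R4 = (15 - 0.01667)²/22000 = 0.0102 W
  P_R5 = (0.01205 - 0.0115)²/18000 = 0.00000000001709 W
  P_R6 = (0.01205 - 0.01667)²/6.8 = 0.000003136 W
  P_R7 = (0.01205 - 0)²/18 = 0.000008072 W
  P_R8 = (0.01667 - 0.01147)²/3000 = 0.000000009025 W
  P_R9 = (0.01667 - 0)²/82000 = 0.00000000339 W
  P_R10 = (0.01147 - 0.0115)²/1000 = 0.0000000000009493 W
P_total = P_R1 + P_R2 + P_R3 + P_R4 + P_R5 + P_R6 + P_R7 + P_R8 + P_R9 + P_R10 = 0.02895 W

Final answer: 0.02895 W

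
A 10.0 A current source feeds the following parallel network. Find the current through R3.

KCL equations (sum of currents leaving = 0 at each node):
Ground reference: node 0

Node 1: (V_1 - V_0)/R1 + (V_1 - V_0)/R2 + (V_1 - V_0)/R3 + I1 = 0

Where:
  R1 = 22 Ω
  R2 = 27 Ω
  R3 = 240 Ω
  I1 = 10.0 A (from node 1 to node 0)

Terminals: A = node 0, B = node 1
All resistors sit directly between nodes 0 and 1, so they are in parallel and share one voltage V; the full source current 10 A splits among them.
1/R_par = 1/22 + 1/27 + 1/240 = 0.08666 S  =>  R_par = 11.54 Ω
V = I × R_par = 10 × 11.54 = 115.4 V
I_R3 = V/R3 = 115.4/240 = 0.4808 A

Final answer: 0.4808 A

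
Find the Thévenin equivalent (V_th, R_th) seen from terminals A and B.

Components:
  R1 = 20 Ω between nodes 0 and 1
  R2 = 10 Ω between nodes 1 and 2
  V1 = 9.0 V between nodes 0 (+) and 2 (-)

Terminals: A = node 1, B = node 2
Step 1 — V_th is the open-circuit voltage V_A - V_B (nothing connected across the terminals).
Nodal analysis, taking node 2 as the 0 V reference.
Source V1 fixes V_0 = 9 V.
KCL at each unknown node (sum of currents leaving = 0; resistances in Ω):
  Node 1: (V_1 - 9)/20 + (V_1 - 0)/10 = 0
Collecting terms: 0.15 × V_1 = 0.45  =>  V_1 = 3 V
V_th = V_1 - V_2 = 3 - 0 = 3 V
Step 2 — R_th: zero the source — replace V1 by a short circuit (node 2 merges into node 0) — and find the resistance seen between A (node 1) and B (node 0).
Reduce the network between node 1 (A) and node 0 (B) by series/parallel combination:
  Rp1 = R1 ‖ R2 (parallel, both between nodes 0 and 1) = 1/(1/20 + 1/10) = 6.667 Ω
R_th = 6.667 Ω

Final answer: V_th = 3 V, R_th = 6.667 Ω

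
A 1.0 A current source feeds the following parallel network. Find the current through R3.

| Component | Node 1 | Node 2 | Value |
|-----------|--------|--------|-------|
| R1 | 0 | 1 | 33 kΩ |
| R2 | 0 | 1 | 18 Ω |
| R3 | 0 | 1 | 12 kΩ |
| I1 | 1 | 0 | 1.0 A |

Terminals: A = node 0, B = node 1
All resistors sit directly between nodes 0 and 1, so they are in parallel and share one voltage V; the full source current 1 A splits among them.
1/R_par = 1/33000 + 1/18 + 1/12000 = 0.05567 S  =>  R_par = 17.96 Ω
V = I × R_par = 1 × 17.96 = 17.96 V
I_R3 = V/R3 = 17.96/12000 = 0.001497 A

Final answer: 0.001497 A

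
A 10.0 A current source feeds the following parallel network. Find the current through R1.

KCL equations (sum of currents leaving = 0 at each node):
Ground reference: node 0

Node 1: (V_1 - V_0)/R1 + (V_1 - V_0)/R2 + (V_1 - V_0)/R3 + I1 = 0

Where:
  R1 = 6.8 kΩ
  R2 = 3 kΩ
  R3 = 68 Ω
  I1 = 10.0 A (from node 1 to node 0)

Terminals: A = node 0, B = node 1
All resistors sit directly between nodes 0 and 1, so they are in parallel and share one voltage V; the full source current 10 A splits among them.
1/R_par = 1/6800 + 1/3000 + 1/68 = 0.01519 S  =>  R_par = 65.85 Ω
V = I × R_par = 10 × 65.85 = 658.5 V
I_R1 = V/R1 = 658.5/6800 = 0.09684 A

Final answer: 0.09684 A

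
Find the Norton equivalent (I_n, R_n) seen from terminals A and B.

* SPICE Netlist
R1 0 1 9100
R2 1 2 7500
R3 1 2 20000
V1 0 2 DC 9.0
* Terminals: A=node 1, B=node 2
Find the Thévenin equivalent first; then I_n = V_th/R_th and R_n = R_th.
Step 1 — V_th is the open-circuit voltage V_A - V_B (nothing connected across the terminals).
Nodal analysis, taking node 2 as the 0 V reference.
Source V1 fixes V_0 = 9 V.
KCL at each unknown node (sum of currents leaving = 0; resistances in Ω):
  Node 1: (V_1 - 9)/9100 + (V_1 - 0)/7500 + (V_1 - 0)/20000 = 0
Collecting terms: 0.0002932 × V_1 = 0.000989  =>  V_1 = 3.373 V
V_th = V_1 - V_2 = 3.373 - 0 = 3.373 V
Step 2 — R_th: zero the source — replace V1 by a short circuit (node 2 merges into node 0) — and find the resistance seen between A (node 1) and B (node 0).
Reduce the network between node 1 (A) and node 0 (B) by series/parallel combination:
  Rp1 = R1 ‖ R2 ‖ R3 (parallel, all between nodes 0 and 1) = 1/(1/9100 + 1/7500 + 1/20000) = 3410 Ω
R_th = 3.41 kΩ
I_n = V_th/R_th = 3.373/3410 = 0.000989 A, and R_n = R_th = 3.41 kΩ

Final answer: I_n = 0.000989 A, R_n = 3.41 kΩ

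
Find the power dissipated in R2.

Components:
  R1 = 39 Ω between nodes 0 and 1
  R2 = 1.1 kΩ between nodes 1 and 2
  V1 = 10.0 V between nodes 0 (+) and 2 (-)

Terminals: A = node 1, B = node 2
Nodal analysis, taking node 2 as the 0 V reference.
Source V1 fixes V_0 = 10 V.
KCL at each unknown node (sum of currents leaving = 0; resistances in Ω):
  Node 1: (V_1 - 10)/39 + (V_1 - 0)/1100 = 0
Collecting terms: 0.02655 × V_1 = 0.2564  =>  V_1 = 9.658 V
I_R2 = (V_1 - V_2)/R2 = (9.658 - 0)/1100 = 0.00878 A
P_R2 = I_R2² × R2 = (0.00878)² × 1100 = 0.08479 W

Final answer: 0.08479 W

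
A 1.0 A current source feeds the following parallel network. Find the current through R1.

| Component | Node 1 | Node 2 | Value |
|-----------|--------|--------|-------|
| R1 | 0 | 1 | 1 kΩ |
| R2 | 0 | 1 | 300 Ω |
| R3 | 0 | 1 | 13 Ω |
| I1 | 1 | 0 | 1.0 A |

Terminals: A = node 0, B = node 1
All resistors sit directly between nodes 0 and 1, so they are in parallel and share one voltage V; the full source current 1 A splits among them.
1/R_par = 1/1000 + 1/300 + 1/13 = 0.08126 S  =>  R_par = 12.31 Ω
V = I × R_par = 1 × 12.31 = 12.31 V
I_R1 = V/R1 = 12.31/1000 = 0.01231 A

Final answer: 0.01231 A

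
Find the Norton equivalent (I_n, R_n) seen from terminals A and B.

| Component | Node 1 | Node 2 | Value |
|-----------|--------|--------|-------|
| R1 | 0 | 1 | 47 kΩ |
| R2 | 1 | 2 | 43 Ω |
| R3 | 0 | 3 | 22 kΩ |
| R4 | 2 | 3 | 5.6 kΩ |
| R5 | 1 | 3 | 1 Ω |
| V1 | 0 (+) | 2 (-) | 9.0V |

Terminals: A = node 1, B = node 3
Find the Thévenin equivalent first; then I_n = V_th/R_th and R_n = R_th.
Step 1 — V_th is the open-circuit voltage V_A - V_B (nothing connected across the terminals).
Nodal analysis, taking node 2 as the 0 V reference.
Source V1 fixes V_0 = 9 V.
KCL at each unknown node (sum of currents leaving = 0; resistances in Ω):
  Node 1: (V_1 - 9)/47000 + (V_1 - 0)/43 + (V_1 - V_3)/1 = 0
  Node 3: (V_3 - 9)/22000 + (V_3 - 0)/5600 + (V_3 - V_1)/1 = 0
Collecting terms (coefficients in siemens):
  1.023·V_1 - 1·V_3 = 0.0001915
  1·V_3 - 1·V_1 = 0.0004091
Determinant D = (1.023)(1) - (-1)(-1) = 0.02351
V_1 = [(0.0001915)(1) - (-1)(0.0004091)]/D = 0.02555 V
V_3 = [(1.023)(0.0004091) - (0.0001915)(-1)]/D = 0.02595 V
V_th = V_1 - V_3 = 0.02555 - 0.02595 = -0.0004033 V
Step 2 — R_th: zero the source — replace V1 by a short circuit (node 2 merges into node 0) — and find the resistance seen between A (node 1) and B (node 3).
Reduce the network between node 1 (A) and node 3 (B) by series/parallel combination:
  Rp1 = R1 ‖ R2 (parallel, both between nodes 0 and 1) = 1/(1/47000 + 1/43) = 42.96 Ω
  Rp2 = R3 ‖ R4 (parallel, both between nodes 0 and 3) = 1/(1/22000 + 1/5600) = 4464 Ω
  Rs1 = Rp1 + Rp2 (series, joined only at node 0) = 42.96 + 4464 = 4507 Ω
  Rp3 = R5 ‖ Rs1 (parallel, both between nodes 1 and 3) = 1/(1/1 + 1/4507) = 0.9998 Ω
R_th = 0.9998 Ω
I_n = V_th/R_th = -0.0004033/0.9998 = -0.0004034 A, and R_n = R_th = 0.9998 Ω

Final answer: I_n = -0.0004034 A, R_n = 0.9998 Ω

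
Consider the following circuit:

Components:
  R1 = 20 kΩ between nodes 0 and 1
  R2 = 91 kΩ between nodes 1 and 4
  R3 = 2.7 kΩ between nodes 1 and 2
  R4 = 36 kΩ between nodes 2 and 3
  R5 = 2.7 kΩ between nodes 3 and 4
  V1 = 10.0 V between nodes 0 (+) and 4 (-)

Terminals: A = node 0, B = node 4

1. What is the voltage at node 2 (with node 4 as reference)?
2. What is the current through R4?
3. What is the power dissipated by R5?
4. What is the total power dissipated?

Nodal analysis, taking node 4 as the 0 V reference.
Source V1 fixes V_0 = 10 V.
KCL at each unknown node (sum of currents leaving = 0; resistances in Ω):
  Node 1: (V_1 - 10)/20000 + (V_1 - 0)/91000 + (V_1 - V_2)/2700 = 0
  Node 2: (V_2 - V_1)/2700 + (V_2 - V_3)/36000 = 0
  Node 3: (V_3 - V_2)/36000 + (V_3 - 0)/2700 = 0
Collecting terms (coefficients in siemens):
  0.0004314·V_1 - 0.0003704·V_2 = 0.0005
  0.0003981·V_2 - 0.0003704·V_1 - 0.00002778·V_3 = 0
  0.0003981·V_3 - 0.00002778·V_2 = 0
Solving these 3 simultaneous equations (Gaussian elimination) gives:
  V_1 = 5.872 V, V_2 = 5.489 V, V_3 = 0.383 V
Part 1:
  Read off the nodal solution: V_2 = 5.489 V
Part 2:
  I_R4 = (V_2 - V_3)/R4 = (5.489 - 0.383)/36000 = 0.0001418 A
  Magnitude: I_R4 = 0.0001418 A
Part 3:
  I_R5 = (V_3 - V_4)/R5 = (0.383 - 0)/2700 = 0.0001418 A
  P_R5 = I_R5² × R5 = (0.0001418)² × 2700 = 0.00005432 W
Part 4:
  Power in each resistor, P = (ΔV)²/R:
    P_R1 = (10 - 5.872)²/20000 = 0.0008518 W
    P_R2 = (5.872 - 0)²/91000 = 0.000379 W
    P_R3 = (5.872 - 5.489)²/2700 = 0.00005432 W
    P_R4 = (5.489 - 0.383)²/36000 = 0.0007243 W
    P_R5 = (0.383 - 0)²/2700 = 0.00005432 W
  P_total = P_R1 + P_R2 + P_R3 + P_R4 + P_R5 = 0.002064 W

Final answers:
1. V_2 = 5.489 V
2. I_R4 = 0.0001418 A
3. P_R5 = 5.432e-05 W
4. P_total = 0.002064 W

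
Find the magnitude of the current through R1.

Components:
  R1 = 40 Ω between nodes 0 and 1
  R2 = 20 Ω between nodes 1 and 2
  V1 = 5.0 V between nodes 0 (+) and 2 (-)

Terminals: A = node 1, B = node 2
Nodal analysis, taking node 2 as the 0 V reference.
Source V1 fixes V_0 = 5 V.
KCL at each unknown node (sum of currents leaving = 0; resistances in Ω):
  Node 1: (V_1 - 5)/40 + (V_1 - 0)/20 = 0
Collecting terms: 0.075 × V_1 = 0.125  =>  V_1 = 1.667 V
I_R1 = (V_0 - V_1)/R1 = (5 - 1.667)/40 = 0.08333 A
|I_R1| = 0.08333 A

Final answer: |I_R1| = 0.08333 A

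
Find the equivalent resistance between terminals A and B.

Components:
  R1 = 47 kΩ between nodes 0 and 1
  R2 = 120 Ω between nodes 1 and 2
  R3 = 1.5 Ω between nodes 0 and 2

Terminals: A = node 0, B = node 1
Reduce the network between node 0 (A) and node 1 (B) by series/parallel combination:
  Rs1 = R3 + R2 (series, joined only at node 2) = 1.5 + 120 = 121.5 Ω
  Rp1 = R1 ‖ Rs1 (parallel, both between nodes 0 and 1) = 1/(1/47000 + 1/121.5) = 121.2 Ω
R_eq = 121.2 Ω

Final answer: 121.2 Ω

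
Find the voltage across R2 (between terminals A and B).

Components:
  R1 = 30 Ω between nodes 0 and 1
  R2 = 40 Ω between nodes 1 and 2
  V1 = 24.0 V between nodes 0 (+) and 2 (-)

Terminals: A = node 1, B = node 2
R1 and R2 are in series across V1 (node 0 → node 1 → node 2), and the output A–B is taken across R2, so this is a voltage divider.
Series current: I = V1/(R1 + R2) = 24/(30 + 40) = 24/70 = 0.3429 A
V_R2 = I × R2 = V1 × R2/(R1 + R2) = 24 × 40/70 = 13.71 V

Final answer: 13.71 V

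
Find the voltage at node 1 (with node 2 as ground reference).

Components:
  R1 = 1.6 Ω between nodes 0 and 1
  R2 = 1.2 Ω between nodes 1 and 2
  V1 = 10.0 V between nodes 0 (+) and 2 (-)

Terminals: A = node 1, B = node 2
Nodal analysis, taking node 2 as the 0 V reference.
Source V1 fixes V_0 = 10 V.
KCL at each unknown node (sum of currents leaving = 0; resistances in Ω):
  Node 1: (V_1 - 10)/1.6 + (V_1 - 0)/1.2 = 0
Collecting terms: 1.458 × V_1 = 6.25  =>  V_1 = 4.286 V
The requested potential is V_1 = 4.286 V.

Final answer: V_1 = 4.286 V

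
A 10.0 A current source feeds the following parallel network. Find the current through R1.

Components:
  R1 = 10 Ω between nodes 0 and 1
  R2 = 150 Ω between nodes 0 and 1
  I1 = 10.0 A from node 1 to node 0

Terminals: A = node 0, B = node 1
All resistors sit directly between nodes 0 and 1, so they are in parallel and share one voltage V; the full source current 10 A splits among them.
1/R_par = 1/10 + 1/150 = 0.1067 S  =>  R_par = 9.375 Ω
V = I × R_par = 10 × 9.375 = 93.75 V
I_R1 = V/R1 = 93.75/10 = 9.375 A

Final answer: 9.375 A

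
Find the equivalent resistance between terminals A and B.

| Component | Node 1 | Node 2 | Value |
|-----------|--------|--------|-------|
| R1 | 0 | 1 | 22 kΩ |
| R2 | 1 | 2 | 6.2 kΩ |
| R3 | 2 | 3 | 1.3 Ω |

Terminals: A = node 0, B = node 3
Reduce the network between node 0 (A) and node 3 (B) by series/parallel combination:
  Rs1 = R1 + R2 (series, joined only at node 1) = 22000 + 6200 = 28200 Ω
  Rs2 = R3 + Rs1 (series, joined only at node 2) = 1.3 + 28200 = 28200 Ω
R_eq = 28.2 kΩ

Final answer: 28.2 kΩ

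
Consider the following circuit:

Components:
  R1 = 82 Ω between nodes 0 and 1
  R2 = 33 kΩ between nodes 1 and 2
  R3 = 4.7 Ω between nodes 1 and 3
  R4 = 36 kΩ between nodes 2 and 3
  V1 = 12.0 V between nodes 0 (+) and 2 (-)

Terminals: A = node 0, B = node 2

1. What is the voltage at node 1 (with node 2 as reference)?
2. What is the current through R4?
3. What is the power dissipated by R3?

Nodal analysis, taking node 2 as the 0 V reference.
Source V1 fixes V_0 = 12 V.
KCL at each unknown node (sum of currents leaving = 0; resistances in Ω):
  Node 1: (V_1 - 12)/82 + (V_1 - 0)/33000 + (V_1 - V_3)/4.7 = 0
  Node 3: (V_3 - V_1)/4.7 + (V_3 - 0)/36000 = 0
Collecting terms (coefficients in siemens):
  0.225·V_1 - 0.2128·V_3 = 0.1463
  0.2128·V_3 - 0.2128·V_1 = 0
Determinant D = (0.225)(0.2128) - (-0.2128)(-0.2128) = 0.002607
V_1 = [(0.1463)(0.2128) - (-0.2128)(0)]/D = 11.94 V
V_3 = [(0.225)(0) - (0.1463)(-0.2128)]/D = 11.94 V
Part 1:
  Read off the nodal solution: V_1 = 11.94 V
Part 2:
  I_R4 = (V_2 - V_3)/R4 = (0 - 11.94)/36000 = -0.0003317 A
  Magnitude: I_R4 = 0.0003317 A
Part 3:
  I_R3 = (V_1 - V_3)/R3 = (11.94 - 11.94)/4.7 = 0.0003317 A
  P_R3 = I_R3² × R3 = (0.0003317)² × 4.7 = 0.0000005171 W

Final answers:
1. V_1 = 11.94 V
2. I_R4 = 0.0003317 A
3. P_R3 = 5.171e-07 W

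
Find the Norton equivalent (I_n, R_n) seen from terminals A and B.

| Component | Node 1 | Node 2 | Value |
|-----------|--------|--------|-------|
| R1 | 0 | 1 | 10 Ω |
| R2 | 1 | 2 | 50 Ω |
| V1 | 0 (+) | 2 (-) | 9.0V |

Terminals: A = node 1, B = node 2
Find the Thévenin equivalent first; then I_n = V_th/R_th and R_n = R_th.
Step 1 — V_th is the open-circuit voltage V_A - V_B (nothing connected across the terminals).
Nodal analysis, taking node 2 as the 0 V reference.
Source V1 fixes V_0 = 9 V.
KCL at each unknown node (sum of currents leaving = 0; resistances in Ω):
  Node 1: (V_1 - 9)/10 + (V_1 - 0)/50 = 0
Collecting terms: 0.12 × V_1 = 0.9  =>  V_1 = 7.5 V
V_th = V_1 - V_2 = 7.5 - 0 = 7.5 V
Step 2 — R_th: zero the source — replace V1 by a short circuit (node 2 merges into node 0) — and find the resistance seen between A (node 1) and B (node 0).
Reduce the network between node 1 (A) and node 0 (B) by series/parallel combination:
  Rp1 = R1 ‖ R2 (parallel, both between nodes 0 and 1) = 1/(1/10 + 1/50) = 8.333 Ω
R_th = 8.333 Ω
I_n = V_th/R_th = 7.5/8.333 = 0.9 A, and R_n = R_th = 8.333 Ω

Final answer: I_n = 0.9 A, R_n = 8.333 Ω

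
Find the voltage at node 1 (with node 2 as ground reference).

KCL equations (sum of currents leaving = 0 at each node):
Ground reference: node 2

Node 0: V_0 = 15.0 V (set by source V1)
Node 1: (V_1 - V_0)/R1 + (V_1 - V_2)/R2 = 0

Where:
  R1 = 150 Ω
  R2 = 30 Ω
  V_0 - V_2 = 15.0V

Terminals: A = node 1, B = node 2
Nodal analysis, taking node 2 as the 0 V reference.
Source V1 fixes V_0 = 15 V.
KCL at each unknown node (sum of currents leaving = 0; resistances in Ω):
  Node 1: (V_1 - 15)/150 + (V_1 - 0)/30 = 0
Collecting terms: 0.04 × V_1 = 0.1  =>  V_1 = 2.5 V
The requested potential is V_1 = 2.5 V.

Final answer: V_1 = 2.5 V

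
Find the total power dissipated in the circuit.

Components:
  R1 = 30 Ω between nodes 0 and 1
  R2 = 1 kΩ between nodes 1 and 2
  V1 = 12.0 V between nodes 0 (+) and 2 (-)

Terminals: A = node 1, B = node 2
Nodal analysis, taking node 2 as the 0 V reference.
Source V1 fixes V_0 = 12 V.
KCL at each unknown node (sum of currents leaving = 0; resistances in Ω):
  Node 1: (V_1 - 12)/30 + (V_1 - 0)/1000 = 0
Collecting terms: 0.03433 × V_1 = 0.4  =>  V_1 = 11.65 V
Power in each resistor, P = (ΔV)²/R:
  P_R1 = (12 - 11.65)²/30 = 0.004072 W
  P_R2 = (11.65 - 0)²/1000 = 0.1357 W
P_total = P_R1 + P_R2 = 0.1398 W

Final answer: 0.1398 W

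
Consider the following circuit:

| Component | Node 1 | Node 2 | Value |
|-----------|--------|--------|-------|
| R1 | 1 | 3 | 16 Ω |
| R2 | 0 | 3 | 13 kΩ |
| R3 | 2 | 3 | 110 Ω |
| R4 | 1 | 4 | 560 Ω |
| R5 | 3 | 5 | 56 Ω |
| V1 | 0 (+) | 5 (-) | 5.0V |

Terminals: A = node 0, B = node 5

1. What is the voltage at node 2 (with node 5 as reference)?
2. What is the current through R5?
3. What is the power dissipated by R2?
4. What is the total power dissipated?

Nodal analysis, taking node 5 as the 0 V reference.
Source V1 fixes V_0 = 5 V.
KCL at each unknown node (sum of currents leaving = 0; resistances in Ω):
  Node 1: (V_1 - V_3)/16 + (V_1 - V_4)/560 = 0
  Node 2: (V_2 - V_3)/110 = 0
  Node 3: (V_3 - V_1)/16 + (V_3 - 5)/13000 + (V_3 - V_2)/110 + (V_3 - 0)/56 = 0
  Node 4: (V_4 - V_1)/560 = 0
Collecting terms (coefficients in siemens):
  0.06429·V_1 - 0.0625·V_3 - 0.001786·V_4 = 0
  0.009091·V_2 - 0.009091·V_3 = 0
  0.08952·V_3 - 0.0625·V_1 - 0.009091·V_2 = 0.0003846
  0.001786·V_4 - 0.001786·V_1 = 0
Solving these 4 simultaneous equations (Gaussian elimination) gives:
  V_1 = 0.02145 V, V_2 = 0.02145 V, V_3 = 0.02145 V, V_4 = 0.02145 V
Part 1:
  Read off the nodal solution: V_2 = 0.02145 V
Part 2:
  I_R5 = (V_3 - V_5)/R5 = (0.02145 - 0)/56 = 0.000383 A
  Magnitude: I_R5 = 0.000383 A
Part 3:
  I_R2 = (V_0 - V_3)/R2 = (5 - 0.02145)/13000 = 0.000383 A
  P_R2 = I_R2² × R2 = (0.000383)² × 13000 = 0.001907 W
Part 4:
  Power in each resistor, P = (ΔV)²/R:
    P_R1 = (0.02145 - 0.02145)²/16 = 0 W
    P_R2 = (5 - 0.02145)²/13000 = 0.001907 W
    P_R3 = (0.02145 - 0.02145)²/110 = 0 W
    P_R4 = (0.02145 - 0.02145)²/560 = 0 W
    P_R5 = (0.02145 - 0)²/56 = 0.000008213 W
  P_total = P_R1 + P_R2 + P_R3 + P_R4 + P_R5 = 0.001915 W

Final answers:
1. V_2 = 0.02145 V
2. I_R5 = 0.000383 A
3. P_R2 = 0.001907 W
4. P_total = 0.001915 W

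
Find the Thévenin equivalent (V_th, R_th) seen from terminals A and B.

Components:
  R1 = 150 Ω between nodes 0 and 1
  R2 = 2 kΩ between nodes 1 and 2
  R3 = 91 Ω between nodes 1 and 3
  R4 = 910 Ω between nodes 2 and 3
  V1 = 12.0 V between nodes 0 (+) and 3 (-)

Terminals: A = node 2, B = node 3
Step 1 — V_th is the open-circuit voltage V_A - V_B (nothing connected across the terminals).
Nodal analysis, taking node 3 as the 0 V reference.
Source V1 fixes V_0 = 12 V.
KCL at each unknown node (sum of currents leaving = 0; resistances in Ω):
  Node 1: (V_1 - 12)/150 + (V_1 - V_2)/2000 + (V_1 - 0)/91 = 0
  Node 2: (V_2 - V_1)/2000 + (V_2 - 0)/910 = 0
Collecting terms (coefficients in siemens):
  0.01816·V_1 - 0.0005·V_2 = 0.08
  0.001599·V_2 - 0.0005·V_1 = 0
Determinant D = (0.01816)(0.001599) - (-0.0005)(-0.0005) = 0.00002878
V_1 = [(0.08)(0.001599) - (-0.0005)(0)]/D = 4.445 V
V_2 = [(0.01816)(0) - (0.08)(-0.0005)]/D = 1.39 V
V_th = V_2 - V_3 = 1.39 - 0 = 1.39 V
Step 2 — R_th: zero the source — replace V1 by a short circuit (node 3 merges into node 0) — and find the resistance seen between A (node 2) and B (node 0).
Reduce the network between node 2 (A) and node 0 (B) by series/parallel combination:
  Rp1 = R1 ‖ R3 (parallel, both between nodes 0 and 1) = 1/(1/150 + 1/91) = 56.64 Ω
  Rs1 = R2 + Rp1 (series, joined only at node 1) = 2000 + 56.64 = 2057 Ω
  Rp2 = R4 ‖ Rs1 (parallel, both between nodes 0 and 2) = 1/(1/910 + 1/2057) = 630.9 Ω
R_th = 630.9 Ω

Final answer: V_th = 1.39 V, R_th = 630.9 Ω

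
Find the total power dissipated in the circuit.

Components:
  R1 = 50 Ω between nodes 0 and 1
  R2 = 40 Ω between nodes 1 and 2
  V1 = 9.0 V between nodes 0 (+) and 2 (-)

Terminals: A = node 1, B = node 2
Nodal analysis, taking node 2 as the 0 V reference.
Source V1 fixes V_0 = 9 V.
KCL at each unknown node (sum of currents leaving = 0; resistances in Ω):
  Node 1: (V_1 - 9)/50 + (V_1 - 0)/40 = 0
Collecting terms: 0.045 × V_1 = 0.18  =>  V_1 = 4 V
Power in each resistor, P = (ΔV)²/R:
  P_R1 = (9 - 4)²/50 = 0.5 W
  P_R2 = (4 - 0)²/40 = 0.4 W
P_total = P_R1 + P_R2 = 0.9 W

Final answer: 0.9 W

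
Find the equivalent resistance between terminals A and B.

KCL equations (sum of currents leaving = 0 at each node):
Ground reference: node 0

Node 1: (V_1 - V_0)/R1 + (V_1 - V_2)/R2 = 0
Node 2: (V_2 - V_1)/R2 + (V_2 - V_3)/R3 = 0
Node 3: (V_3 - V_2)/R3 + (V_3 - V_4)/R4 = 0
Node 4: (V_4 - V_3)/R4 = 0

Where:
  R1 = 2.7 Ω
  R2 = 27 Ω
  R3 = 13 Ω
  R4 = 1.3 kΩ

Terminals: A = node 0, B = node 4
Reduce the network between node 0 (A) and node 4 (B) by series/parallel combination:
  Rs1 = R1 + R2 (series, joined only at node 1) = 2.7 + 27 = 29.7 Ω
  Rs2 = R3 + Rs1 (series, joined only at node 2) = 13 + 29.7 = 42.7 Ω
  Rs3 = R4 + Rs2 (series, joined only at node 3) = 1300 + 42.7 = 1343 Ω
R_eq = 1.343 kΩ

Final answer: 1.343 kΩ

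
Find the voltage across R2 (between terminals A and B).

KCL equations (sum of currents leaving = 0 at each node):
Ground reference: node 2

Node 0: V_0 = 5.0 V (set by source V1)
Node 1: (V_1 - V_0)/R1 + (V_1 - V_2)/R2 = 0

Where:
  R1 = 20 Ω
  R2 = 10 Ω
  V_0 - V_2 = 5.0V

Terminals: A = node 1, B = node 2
R1 and R2 are in series across V1 (node 0 → node 1 → node 2), and the output A–B is taken across R2, so this is a voltage divider.
Series current: I = V1/(R1 + R2) = 5/(20 + 10) = 5/30 = 0.1667 A
V_R2 = I × R2 = V1 × R2/(R1 + R2) = 5 × 10/30 = 1.667 V

Final answer: 1.667 V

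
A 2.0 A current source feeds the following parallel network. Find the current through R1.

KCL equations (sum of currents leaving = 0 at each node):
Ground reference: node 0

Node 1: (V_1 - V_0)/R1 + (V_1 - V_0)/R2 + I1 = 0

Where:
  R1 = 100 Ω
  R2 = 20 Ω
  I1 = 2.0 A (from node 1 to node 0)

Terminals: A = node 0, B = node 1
All resistors sit directly between nodes 0 and 1, so they are in parallel and share one voltage V; the full source current 2 A splits among them.
1/R_par = 1/100 + 1/20 = 0.06 S  =>  R_par = 16.67 Ω
V = I × R_par = 2 × 16.67 = 33.33 V
I_R1 = V/R1 = 33.33/100 = 0.3333 A

Final answer: 0.3333 A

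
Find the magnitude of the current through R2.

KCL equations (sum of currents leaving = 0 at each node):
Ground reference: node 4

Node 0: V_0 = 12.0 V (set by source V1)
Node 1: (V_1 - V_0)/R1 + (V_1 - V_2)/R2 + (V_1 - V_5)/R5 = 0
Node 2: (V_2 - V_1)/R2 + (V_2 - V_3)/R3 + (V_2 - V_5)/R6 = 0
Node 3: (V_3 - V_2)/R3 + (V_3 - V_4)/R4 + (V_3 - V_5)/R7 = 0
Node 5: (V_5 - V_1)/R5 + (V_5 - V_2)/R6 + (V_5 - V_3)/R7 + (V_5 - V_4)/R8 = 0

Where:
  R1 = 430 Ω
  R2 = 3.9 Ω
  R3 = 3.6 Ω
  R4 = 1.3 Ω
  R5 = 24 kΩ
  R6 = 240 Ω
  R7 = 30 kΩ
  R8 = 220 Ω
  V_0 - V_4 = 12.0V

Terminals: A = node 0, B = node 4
Nodal analysis, taking node 4 as the 0 V reference.
Source V1 fixes V_0 = 12 V.
KCL at each unknown node (sum of currents leaving = 0; resistances in Ω):
  Node 1: (V_1 - 12)/430 + (V_1 - V_2)/3.9 + (V_1 - V_5)/24000 = 0
  Node 2: (V_2 - V_1)/3.9 + (V_2 - V_3)/3.6 + (V_2 - V_5)/240 = 0
  Node 3: (V_3 - V_2)/3.6 + (V_3 - 0)/1.3 + (V_3 - V_5)/30000 = 0
  Node 5: (V_5 - V_1)/24000 + (V_5 - V_2)/240 + (V_5 - V_3)/30000 + (V_5 - 0)/220 = 0
Collecting terms (coefficients in siemens):
  0.2588·V_1 - 0.2564·V_2 - 0.00004167·V_5 = 0.02791
  0.5384·V_2 - 0.2564·V_1 - 0.2778·V_3 - 0.004167·V_5 = 0
  1.047·V_3 - 0.2778·V_2 - 0.00003333·V_5 = 0
  0.008787·V_5 - 0.00004167·V_1 - 0.004167·V_2 - 0.00003333·V_3 = 0
Solving these 4 simultaneous equations (Gaussian elimination) gives:
  V_1 = 0.2392 V, V_2 = 0.1326 V, V_3 = 0.03518 V, V_5 = 0.06414 V
I_R2 = (V_1 - V_2)/R2 = (0.2392 - 0.1326)/3.9 = 0.02734 A
|I_R2| = 0.02734 A

Final answer: |I_R2| = 0.02734 A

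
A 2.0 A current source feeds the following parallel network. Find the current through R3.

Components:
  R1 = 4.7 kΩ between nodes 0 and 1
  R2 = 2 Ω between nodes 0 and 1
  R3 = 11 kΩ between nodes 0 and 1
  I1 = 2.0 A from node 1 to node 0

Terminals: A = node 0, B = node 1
All resistors sit directly between nodes 0 and 1, so they are in parallel and share one voltage V; the full source current 2 A splits among them.
1/R_par = 1/4700 + 1/2 + 1/11000 = 0.5003 S  =>  R_par = 1.999 Ω
V = I × R_par = 2 × 1.999 = 3.998 V
I_R3 = V/R3 = 3.998/11000 = 0.0003634 A

Final answer: 0.0003634 A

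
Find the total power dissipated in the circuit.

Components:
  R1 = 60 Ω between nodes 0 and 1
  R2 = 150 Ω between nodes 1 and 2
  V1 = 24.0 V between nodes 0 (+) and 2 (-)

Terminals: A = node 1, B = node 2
Nodal analysis, taking node 2 as the 0 V reference.
Source V1 fixes V_0 = 24 V.
KCL at each unknown node (sum of currents leaving = 0; resistances in Ω):
  Node 1: (V_1 - 24)/60 + (V_1 - 0)/150 = 0
Collecting terms: 0.02333 × V_1 = 0.4  =>  V_1 = 17.14 V
Power in each resistor, P = (ΔV)²/R:
  P_R1 = (24 - 17.14)²/60 = 0.7837 W
  P_R2 = (17.14 - 0)²/150 = 1.959 W
P_total = P_R1 + P_R2 = 2.743 W

Final answer: 2.743 W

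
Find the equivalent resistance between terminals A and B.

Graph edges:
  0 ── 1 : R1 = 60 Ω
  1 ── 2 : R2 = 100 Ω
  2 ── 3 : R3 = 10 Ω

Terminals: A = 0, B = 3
Reduce the network between node 0 (A) and node 3 (B) by series/parallel combination:
  Rs1 = R1 + R2 (series, joined only at node 1) = 60 + 100 = 160 Ω
  Rs2 = R3 + Rs1 (series, joined only at node 2) = 10 + 160 = 170 Ω
R_eq = 170 Ω

Final answer: 170 Ω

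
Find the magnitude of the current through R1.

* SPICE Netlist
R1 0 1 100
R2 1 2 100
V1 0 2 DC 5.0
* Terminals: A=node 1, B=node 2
Nodal analysis, taking node 2 as the 0 V reference.
Source V1 fixes V_0 = 5 V.
KCL at each unknown node (sum of currents leaving = 0; resistances in Ω):
  Node 1: (V_1 - 5)/100 + (V_1 - 0)/100 = 0
Collecting terms: 0.02 × V_1 = 0.05  =>  V_1 = 2.5 V
I_R1 = (V_0 - V_1)/R1 = (5 - 2.5)/100 = 0.025 A
|I_R1| = 0.025 A

Final answer: |I_R1| = 0.025 A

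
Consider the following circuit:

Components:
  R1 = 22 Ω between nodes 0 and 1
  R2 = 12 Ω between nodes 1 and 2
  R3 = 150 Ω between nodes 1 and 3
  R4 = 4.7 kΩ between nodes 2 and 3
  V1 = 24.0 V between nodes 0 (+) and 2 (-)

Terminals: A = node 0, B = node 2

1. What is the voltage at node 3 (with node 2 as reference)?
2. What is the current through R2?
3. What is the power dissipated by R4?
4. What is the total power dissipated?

Nodal analysis, taking node 2 as the 0 V reference.
Source V1 fixes V_0 = 24 V.
KCL at each unknown node (sum of currents leaving = 0; resistances in Ω):
  Node 1: (V_1 - 24)/22 + (V_1 - 0)/12 + (V_1 - V_3)/150 = 0
  Node 3: (V_3 - V_1)/150 + (V_3 - 0)/4700 = 0
Collecting terms (coefficients in siemens):
  0.1355·V_1 - 0.006667·V_3 = 1.091
  0.006879·V_3 - 0.006667·V_1 = 0
Determinant D = (0.1355)(0.006879) - (-0.006667)(-0.006667) = 0.0008874
V_1 = [(1.091)(0.006879) - (-0.006667)(0)]/D = 8.457 V
V_3 = [(0.1355)(0) - (1.091)(-0.006667)]/D = 8.195 V
Part 1:
  Read off the nodal solution: V_3 = 8.195 V
Part 2:
  I_R2 = (V_1 - V_2)/R2 = (8.457 - 0)/12 = 0.7048 A
  Magnitude: I_R2 = 0.7048 A
Part 3:
  I_R4 = (V_2 - V_3)/R4 = (0 - 8.195)/4700 = -0.001744 A
  P_R4 = I_R4² × R4 = (-0.001744)² × 4700 = 0.01429 W
Part 4:
  Power in each resistor, P = (ΔV)²/R:
    P_R1 = (24 - 8.457)²/22 = 10.98 W
    P_R2 = (8.457 - 0)²/12 = 5.96 W
    P_R3 = (8.457 - 8.195)²/150 = 0.0004561 W
    P_R4 = (0 - 8.195)²/4700 = 0.01429 W
  P_total = P_R1 + P_R2 + P_R3 + P_R4 = 16.96 W

Final answers:
1. V_3 = 8.195 V
2. I_R2 = 0.7048 A
3. P_R4 = 0.01429 W
4. P_total = 16.96 W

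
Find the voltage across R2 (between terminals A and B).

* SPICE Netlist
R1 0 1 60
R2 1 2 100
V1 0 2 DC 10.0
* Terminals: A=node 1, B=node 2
R1 and R2 are in series across V1 (node 0 → node 1 → node 2), and the output A–B is taken across R2, so this is a voltage divider.
Series current: I = V1/(R1 + R2) = 10/(60 + 100) = 10/160 = 0.0625 A
V_R2 = I × R2 = V1 × R2/(R1 + R2) = 10 × 100/160 = 6.25 V

Final answer: 6.25 V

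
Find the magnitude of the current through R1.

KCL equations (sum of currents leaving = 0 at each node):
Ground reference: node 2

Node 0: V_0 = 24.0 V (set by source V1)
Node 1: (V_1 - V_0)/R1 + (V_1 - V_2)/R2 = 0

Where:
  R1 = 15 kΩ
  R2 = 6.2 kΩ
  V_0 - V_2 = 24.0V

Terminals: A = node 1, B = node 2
Nodal analysis, taking node 2 as the 0 V reference.
Source V1 fixes V_0 = 24 V.
KCL at each unknown node (sum of currents leaving = 0; resistances in Ω):
  Node 1: (V_1 - 24)/15000 + (V_1 - 0)/6200 = 0
Collecting terms: 0.000228 × V_1 = 0.0016  =>  V_1 = 7.019 V
I_R1 = (V_0 - V_1)/R1 = (24 - 7.019)/15000 = 0.001132 A
|I_R1| = 0.001132 A

Final answer: |I_R1| = 0.001132 A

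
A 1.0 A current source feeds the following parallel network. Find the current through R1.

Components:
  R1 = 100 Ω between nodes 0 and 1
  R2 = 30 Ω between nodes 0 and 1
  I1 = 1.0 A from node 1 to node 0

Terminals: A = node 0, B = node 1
All resistors sit directly between nodes 0 and 1, so they are in parallel and share one voltage V; the full source current 1 A splits among them.
1/R_par = 1/100 + 1/30 = 0.04333 S  =>  R_par = 23.08 Ω
V = I × R_par = 1 × 23.08 = 23.08 V
I_R1 = V/R1 = 23.08/100 = 0.2308 A

Final answer: 0.2308 A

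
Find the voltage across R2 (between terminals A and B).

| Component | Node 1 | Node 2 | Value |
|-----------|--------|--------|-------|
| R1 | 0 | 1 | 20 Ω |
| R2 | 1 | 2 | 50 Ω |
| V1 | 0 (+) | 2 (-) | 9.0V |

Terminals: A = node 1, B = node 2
R1 and R2 are in series across V1 (node 0 → node 1 → node 2), and the output A–B is taken across R2, so this is a voltage divider.
Series current: I = V1/(R1 + R2) = 9/(20 + 50) = 9/70 = 0.1286 A
V_R2 = I × R2 = V1 × R2/(R1 + R2) = 9 × 50/70 = 6.429 V

Final answer: 6.429 V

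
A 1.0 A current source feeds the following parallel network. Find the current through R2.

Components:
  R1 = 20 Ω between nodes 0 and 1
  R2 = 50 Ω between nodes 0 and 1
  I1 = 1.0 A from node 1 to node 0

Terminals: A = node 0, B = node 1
All resistors sit directly between nodes 0 and 1, so they are in parallel and share one voltage V; the full source current 1 A splits among them.
1/R_par = 1/20 + 1/50 = 0.07 S  =>  R_par = 14.29 Ω
V = I × R_par = 1 × 14.29 = 14.29 V
I_R2 = V/R2 = 14.29/50 = 0.2857 A

Final answer: 0.2857 A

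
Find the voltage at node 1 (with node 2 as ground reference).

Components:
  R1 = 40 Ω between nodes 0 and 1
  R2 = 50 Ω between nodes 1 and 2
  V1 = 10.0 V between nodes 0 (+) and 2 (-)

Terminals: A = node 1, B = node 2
Nodal analysis, taking node 2 as the 0 V reference.
Source V1 fixes V_0 = 10 V.
KCL at each unknown node (sum of currents leaving = 0; resistances in Ω):
  Node 1: (V_1 - 10)/40 + (V_1 - 0)/50 = 0
Collecting terms: 0.045 × V_1 = 0.25  =>  V_1 = 5.556 V
The requested potential is V_1 = 5.556 V.

Final answer: V_1 = 5.556 V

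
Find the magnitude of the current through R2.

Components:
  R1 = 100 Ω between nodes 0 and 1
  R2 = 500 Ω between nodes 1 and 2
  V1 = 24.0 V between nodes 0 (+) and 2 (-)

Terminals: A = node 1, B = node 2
Nodal analysis, taking node 2 as the 0 V reference.
Source V1 fixes V_0 = 24 V.
KCL at each unknown node (sum of currents leaving = 0; resistances in Ω):
  Node 1: (V_1 - 24)/100 + (V_1 - 0)/500 = 0
Collecting terms: 0.012 × V_1 = 0.24  =>  V_1 = 20 V
I_R2 = (V_1 - V_2)/R2 = (20 - 0)/500 = 0.04 A
|I_R2| = 0.04 A

Final answer: |I_R2| = 0.04 A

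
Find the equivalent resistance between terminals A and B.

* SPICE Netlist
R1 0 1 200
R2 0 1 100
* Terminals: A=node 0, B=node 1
Reduce the network between node 0 (A) and node 1 (B) by series/parallel combination:
  Rp1 = R1 ‖ R2 (parallel, both between nodes 0 and 1) = 1/(1/200 + 1/100) = 66.67 Ω
R_eq = 66.67 Ω

Final answer: 66.67 Ω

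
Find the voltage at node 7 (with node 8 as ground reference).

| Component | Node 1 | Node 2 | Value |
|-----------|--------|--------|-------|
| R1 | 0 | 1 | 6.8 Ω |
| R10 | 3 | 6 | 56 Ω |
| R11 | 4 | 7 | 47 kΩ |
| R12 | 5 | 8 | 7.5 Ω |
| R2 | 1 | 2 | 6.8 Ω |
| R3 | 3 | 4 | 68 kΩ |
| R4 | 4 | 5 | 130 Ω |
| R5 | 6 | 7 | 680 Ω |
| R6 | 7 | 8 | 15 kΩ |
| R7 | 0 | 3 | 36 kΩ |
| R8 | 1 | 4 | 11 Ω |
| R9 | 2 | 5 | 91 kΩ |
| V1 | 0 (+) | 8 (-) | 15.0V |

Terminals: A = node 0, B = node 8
Nodal analysis, taking node 8 as the 0 V reference.
Source V1 fixes V_0 = 15 V.
KCL at each unknown node (sum of currents leaving = 0; resistances in Ω):
  Node 1: (V_1 - 15)/6.8 + (V_1 - V_2)/6.8 + (V_1 - V_4)/11 = 0
  Node 2: (V_2 - V_1)/6.8 + (V_2 - V_5)/91000 = 0
  Node 3: (V_3 - V_4)/68000 + (V_3 - 15)/36000 + (V_3 - V_6)/56 = 0
  Node 4: (V_4 - V_3)/68000 + (V_4 - V_5)/130 + (V_4 - V_1)/11 + (V_4 - V_7)/47000 = 0
  Node 5: (V_5 - V_4)/130 + (V_5 - V_2)/91000 + (V_5 - 0)/7.5 = 0
  Node 6: (V_6 - V_7)/680 + (V_6 - V_3)/56 = 0
  Node 7: (V_7 - V_6)/680 + (V_7 - 0)/15000 + (V_7 - V_4)/47000 = 0
Collecting terms (coefficients in siemens):
  0.385·V_1 - 0.1471·V_2 - 0.09091·V_4 = 2.206
  0.1471·V_2 - 0.1471·V_1 - 0.00001099·V_5 = 0
  0.0179·V_3 - 0.00001471·V_4 - 0.01786·V_6 = 0.0004167
  0.09864·V_4 - 0.09091·V_1 - 0.00001471·V_3 - 0.007692·V_5 - 0.00002128·V_7 = 0
  0.141·V_5 - 0.00001099·V_2 - 0.007692·V_4 = 0
  0.01933·V_6 - 0.01786·V_3 - 0.001471·V_7 = 0
  0.001559·V_7 - 0.00002128·V_4 - 0.001471·V_6 = 0
Solving these 7 simultaneous equations (Gaussian elimination) gives:
  V_1 = 14.34 V, V_2 = 14.34 V, V_3 = 7.013 V, V_4 = 13.28 V
  V_5 = 0.7252 V, V_6 = 6.996 V, V_7 = 6.782 V
The requested potential is V_7 = 6.782 V.

Final answer: V_7 = 6.782 V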